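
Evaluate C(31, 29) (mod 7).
3

Using Lucas' theorem:
Write n=31 and k=29 in base 7:
n in base 7: [4, 3]
k in base 7: [4, 1]
C(31,29) mod 7 = ∏ C(n_i, k_i) mod 7
Digit binomials (mod 7): C(4,4) = 1; C(3,1) = 3
Product: 1 × 3 = 3 ≡ 3 (mod 7)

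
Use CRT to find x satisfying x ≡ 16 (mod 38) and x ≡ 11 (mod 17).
130

Using Chinese Remainder Theorem:
M = 38 × 17 = 646
M1 = 17, M2 = 38
y1 = 17^(-1) mod 38 = 9
y2 = 38^(-1) mod 17 = 13
x = (16×17×9 + 11×38×13) mod 646 = 130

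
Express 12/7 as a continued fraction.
[1; 1, 2, 2]

Euclidean algorithm steps:
12 = 1 × 7 + 5
7 = 1 × 5 + 2
5 = 2 × 2 + 1
2 = 2 × 1 + 0
Continued fraction: [1; 1, 2, 2]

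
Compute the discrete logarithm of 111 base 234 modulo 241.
135

Baby-step giant-step with step n = ⌈√241⌉ = 16.
Baby steps 234^j mod 241 (j:value) for j=0..15: 0:1, 1:234, 2:49, 3:139, 4:232, 5:63, 6:41, 7:195, 8:81, 9:156, 10:113, 11:173, 12:235, 13:42, 14:188, 15:130.
Giant-step multiplier: 234^(-16) ≡ 234^(240-16) = 234^224 ≡ 183 (mod 241).
Giant steps γ_i = 111·183^i mod 241: γ_0=111, γ_1=69, γ_2=95, γ_3=33, γ_4=14, γ_5=152, γ_6=101, γ_7=167, γ_8=195 (in table at j=7).
x = i·n + j = 8·16 + 7 = 135.
Check: 234^135 ≡ 111 (mod 241).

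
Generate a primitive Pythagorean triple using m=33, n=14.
(893, 924, 1285)

Euclid's formula: a = m² - n², b = 2mn, c = m² + n²
m = 33, n = 14
a = 33² - 14² = 1089 - 196 = 893
b = 2 × 33 × 14 = 924
c = 33² + 14² = 1089 + 196 = 1285
Verification: 893² + 924² = 797449 + 853776 = 1651225 = 1285² ✓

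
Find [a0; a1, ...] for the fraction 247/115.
[2; 6, 1, 3, 4]

Euclidean algorithm steps:
247 = 2 × 115 + 17
115 = 6 × 17 + 13
17 = 1 × 13 + 4
13 = 3 × 4 + 1
4 = 4 × 1 + 0
Continued fraction: [2; 6, 1, 3, 4]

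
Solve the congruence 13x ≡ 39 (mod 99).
x ≡ 3 (mod 99)

gcd(13, 99) = 1, which divides 39, so solutions exist.
Find 13^(-1) mod 99 by the extended Euclidean algorithm:
99 = 7 × 13 + 8  ⟹  8 = (1)·99 + (-7)·13
13 = 1 × 8 + 5  ⟹  5 = (-1)·99 + (8)·13
8 = 1 × 5 + 3  ⟹  3 = (2)·99 + (-15)·13
5 = 1 × 3 + 2  ⟹  2 = (-3)·99 + (23)·13
3 = 1 × 2 + 1  ⟹  1 = (5)·99 + (-38)·13
So (-38)·13 ≡ 1 (mod 99), i.e. 13^(-1) ≡ -38 ≡ 61 (mod 99).
x ≡ 61 × 39 = 2379 ≡ 3 (mod 99).
Check: 13 × 3 = 39 ≡ 39 (mod 99).
Unique solution: x ≡ 3 (mod 99)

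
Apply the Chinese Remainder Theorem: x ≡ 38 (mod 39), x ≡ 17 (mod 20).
77

Using Chinese Remainder Theorem:
M = 39 × 20 = 780
M1 = 20, M2 = 39
y1 = 20^(-1) mod 39 = 2
y2 = 39^(-1) mod 20 = 19
x = (38×20×2 + 17×39×19) mod 780 = 77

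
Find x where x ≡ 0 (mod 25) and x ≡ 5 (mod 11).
225

Using Chinese Remainder Theorem:
M = 25 × 11 = 275
M1 = 11, M2 = 25
y1 = 11^(-1) mod 25 = 16
y2 = 25^(-1) mod 11 = 4
x = (0×11×16 + 5×25×4) mod 275 = 225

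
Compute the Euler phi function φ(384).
128

384 = 2^7 × 3
φ(n) = n × ∏(1 - 1/p) for each prime p dividing n
φ(384) = 384 × (1 - 1/2) × (1 - 1/3) = 128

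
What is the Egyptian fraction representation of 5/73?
1/15 + 1/548 + 1/600060

Greedy algorithm:
5/73: ceiling(73/5) = 15, use 1/15
2/1095: ceiling(1095/2) = 548, use 1/548
1/600060: ceiling(600060/1) = 600060, use 1/600060
Result: 5/73 = 1/15 + 1/548 + 1/600060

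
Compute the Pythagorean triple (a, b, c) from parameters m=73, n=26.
(4653, 3796, 6005)

Euclid's formula: a = m² - n², b = 2mn, c = m² + n²
m = 73, n = 26
a = 73² - 26² = 5329 - 676 = 4653
b = 2 × 73 × 26 = 3796
c = 73² + 26² = 5329 + 676 = 6005
Verification: 4653² + 3796² = 21650409 + 14409616 = 36060025 = 6005² ✓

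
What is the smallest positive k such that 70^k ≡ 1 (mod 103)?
102

103 is prime, so ord(70) divides φ(103) = 102.
Divisors of 102: 1, 2, 3, 6, 17, 34, 51, 102.
Repeated squaring: 70^1 ≡ 70, 70^2 ≡ 59, 70^4 ≡ 82, 70^8 ≡ 29, 70^16 ≡ 17, 70^32 ≡ 83, 70^64 ≡ 91 (mod 103).
Test 70^d mod 103 for each divisor d in increasing order:
70^1 ≡ 70
70^2 ≡ 59
70^3 = 70^2·70^1 ≡ 10
70^6 = 70^4·70^2 ≡ 100
70^17 = 70^16·70^1 ≡ 57
70^34 = 70^32·70^2 ≡ 56
70^51 = 70^32·70^16·70^2·70^1 ≡ 102
70^102 = 70^64·70^32·70^4·70^2 ≡ 1  ← first divisor giving 1
The order is 102.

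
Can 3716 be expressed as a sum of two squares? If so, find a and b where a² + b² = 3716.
40² + 46² (a=40, b=46)

Factorization: 3716 = 2^2 × 929
By Fermat: n is sum of two squares iff every prime p ≡ 3 (mod 4) appears to even power.
All primes ≡ 3 (mod 4) appear to even power.
Search a = 0, 1, 2, … for 3716 - a² a perfect square: first hit at a = 40: 3716 - 1600 = 2116 = 46².
3716 = 40² + 46² = 1600 + 2116 ✓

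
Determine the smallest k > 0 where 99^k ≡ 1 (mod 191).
190

191 is prime, so ord(99) divides φ(191) = 190.
Divisors of 190: 1, 2, 5, 10, 19, 38, 95, 190.
Repeated squaring: 99^1 ≡ 99, 99^2 ≡ 60, 99^4 ≡ 162, 99^8 ≡ 77, 99^16 ≡ 8, 99^32 ≡ 64, 99^64 ≡ 85, 99^128 ≡ 158 (mod 191).
Test 99^d mod 191 for each divisor d in increasing order:
99^1 ≡ 99
99^2 ≡ 60
99^5 = 99^4·99^1 ≡ 185
99^10 = 99^8·99^2 ≡ 36
99^19 = 99^16·99^2·99^1 ≡ 152
99^38 = 99^32·99^4·99^2 ≡ 184
99^95 = 99^64·99^16·99^8·99^4·99^2·99^1 ≡ 190
99^190 = 99^128·99^32·99^16·99^8·99^4·99^2 ≡ 1  ← first divisor giving 1
The order is 190.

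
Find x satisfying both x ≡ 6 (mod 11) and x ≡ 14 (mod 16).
94

Using Chinese Remainder Theorem:
M = 11 × 16 = 176
M1 = 16, M2 = 11
y1 = 16^(-1) mod 11 = 9
y2 = 11^(-1) mod 16 = 3
x = (6×16×9 + 14×11×3) mod 176 = 94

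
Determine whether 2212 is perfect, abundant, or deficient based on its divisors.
abundant

Proper divisors of 2212: sum = 1 + 2 + 4 + 7 + 14 + 28 + 79 + 158 + 316 + 553 + 1106 = 2268
Since 2268 > 2212, 2212 is abundant.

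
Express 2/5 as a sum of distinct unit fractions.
1/3 + 1/15

Greedy algorithm:
2/5: ceiling(5/2) = 3, use 1/3
1/15: ceiling(15/1) = 15, use 1/15
Result: 2/5 = 1/3 + 1/15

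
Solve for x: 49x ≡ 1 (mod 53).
13

gcd(49, 53) = 1, so the inverse exists.
Extended Euclidean algorithm on (53, 49):
53 = 1 × 49 + 4  ⟹  4 = (1)·53 + (-1)·49
49 = 12 × 4 + 1  ⟹  1 = (-12)·53 + (13)·49
So (13)·49 ≡ 1 (mod 53), i.e. 49^(-1) ≡ 13 (mod 53).
Check: 49 × 13 = 637 ≡ 1 (mod 53)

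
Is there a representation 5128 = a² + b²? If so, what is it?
42² + 58² (a=42, b=58)

Factorization: 5128 = 2^3 × 641
By Fermat: n is sum of two squares iff every prime p ≡ 3 (mod 4) appears to even power.
All primes ≡ 3 (mod 4) appear to even power.
Search a = 0, 1, 2, … for 5128 - a² a perfect square: first hit at a = 42: 5128 - 1764 = 3364 = 58².
5128 = 42² + 58² = 1764 + 3364 ✓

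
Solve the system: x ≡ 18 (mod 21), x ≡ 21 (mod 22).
417

Using Chinese Remainder Theorem:
M = 21 × 22 = 462
M1 = 22, M2 = 21
y1 = 22^(-1) mod 21 = 1
y2 = 21^(-1) mod 22 = 21
x = (18×22×1 + 21×21×21) mod 462 = 417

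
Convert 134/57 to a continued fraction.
[2; 2, 1, 5, 1, 2]

Euclidean algorithm steps:
134 = 2 × 57 + 20
57 = 2 × 20 + 17
20 = 1 × 17 + 3
17 = 5 × 3 + 2
3 = 1 × 2 + 1
2 = 2 × 1 + 0
Continued fraction: [2; 2, 1, 5, 1, 2]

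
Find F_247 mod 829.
249

Matrix identity: Q^n = [[F_(n+1), F_n], [F_n, F_(n-1)]] with Q = [[1,1],[1,0]].
n = 247 = 11110111₂. Square-and-multiply, entries mod 829:
Q^1 = [[1,1],[1,0]]
Q^3 = (Q^1)²·Q = [[3,2],[2,1]]
Q^7 = (Q^3)²·Q = [[21,13],[13,8]]
Q^15 = (Q^7)²·Q = [[158,610],[610,377]]
Q^30 = (Q^15)² = [[802,553],[553,249]]
Q^61 = (Q^30)²·Q = [[711,637],[637,74]]
Q^123 = (Q^61)²·Q = [[377,219],[219,158]]
Q^247 = (Q^123)²·Q = [[525,249],[249,276]]
F_247 mod 829 = Q^247[0][1] = 249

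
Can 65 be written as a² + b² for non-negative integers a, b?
1² + 8² (a=1, b=8)

Factorization: 65 = 5 × 13
By Fermat: n is sum of two squares iff every prime p ≡ 3 (mod 4) appears to even power.
All primes ≡ 3 (mod 4) appear to even power.
Search a = 0, 1, 2, … for 65 - a² a perfect square: first hit at a = 1: 65 - 1 = 64 = 8².
65 = 1² + 8² = 1 + 64 ✓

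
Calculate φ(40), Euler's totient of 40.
16

40 = 2^3 × 5
φ(n) = n × ∏(1 - 1/p) for each prime p dividing n
φ(40) = 40 × (1 - 1/2) × (1 - 1/5) = 16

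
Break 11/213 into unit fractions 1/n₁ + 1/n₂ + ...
1/20 + 1/609 + 1/864780

Greedy algorithm:
11/213: ceiling(213/11) = 20, use 1/20
7/4260: ceiling(4260/7) = 609, use 1/609
1/864780: ceiling(864780/1) = 864780, use 1/864780
Result: 11/213 = 1/20 + 1/609 + 1/864780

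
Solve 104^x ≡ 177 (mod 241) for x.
60

Baby-step giant-step with step n = ⌈√241⌉ = 16.
Baby steps 104^j mod 241 (j:value) for j=0..15: 0:1, 1:104, 2:212, 3:117, 4:118, 5:222, 6:193, 7:69, 8:187, 9:168, 10:120, 11:189, 12:135, 13:62, 14:182, 15:130.
Giant-step multiplier: 104^(-16) ≡ 104^(240-16) = 104^224 ≡ 231 (mod 241).
Giant steps γ_i = 177·231^i mod 241: γ_0=177, γ_1=158, γ_2=107, γ_3=135 (in table at j=12).
x = i·n + j = 3·16 + 12 = 60.
Check: 104^60 ≡ 177 (mod 241).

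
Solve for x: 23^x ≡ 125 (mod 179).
98

Baby-step giant-step with step n = ⌈√179⌉ = 14.
Baby steps 23^j mod 179 (j:value) for j=0..13: 0:1, 1:23, 2:171, 3:174, 4:64, 5:40, 6:25, 7:38, 8:158, 9:54, 10:168, 11:105, 12:88, 13:55.
Giant-step multiplier: 23^(-14) ≡ 23^(178-14) = 23^164 ≡ 15 (mod 179).
Giant steps γ_i = 125·15^i mod 179: γ_0=125, γ_1=85, γ_2=22, γ_3=151, γ_4=117, γ_5=144, γ_6=12, γ_7=1 (in table at j=0).
x = i·n + j = 7·14 + 0 = 98.
Check: 23^98 ≡ 125 (mod 179).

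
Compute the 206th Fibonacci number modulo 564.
377

Matrix identity: Q^n = [[F_(n+1), F_n], [F_n, F_(n-1)]] with Q = [[1,1],[1,0]].
n = 206 = 11001110₂. Square-and-multiply, entries mod 564:
Q^1 = [[1,1],[1,0]]
Q^3 = (Q^1)²·Q = [[3,2],[2,1]]
Q^6 = (Q^3)² = [[13,8],[8,5]]
Q^12 = (Q^6)² = [[233,144],[144,89]]
Q^25 = (Q^12)²·Q = [[133,13],[13,120]]
Q^51 = (Q^25)²·Q = [[279,374],[374,469]]
Q^103 = (Q^51)²·Q = [[21,13],[13,8]]
Q^206 = (Q^103)² = [[46,377],[377,233]]
F_206 mod 564 = Q^206[0][1] = 377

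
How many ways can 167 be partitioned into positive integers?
207890420102

p(n) counts ways to write n as a sum of positive integers (order ignored).
Euler's pentagonal recurrence: p(k) = p(k-1) + p(k-2) - p(k-5) - p(k-7) + p(k-12) + p(k-15) - ... (offsets j(3j∓1)/2, signs ++--, p(0)=1, p(<0)=0).
DP table for k = 0..166: p(0)=1, p(1)=1, p(2)=2, p(3)=3, p(4)=5, p(5)=7, p(6)=11, p(7)=15, p(8)=22, p(9)=30, p(10)=42, p(11)=56, p(12)=77, p(13)=101, p(14)=135, p(15)=176, p(16)=231, p(17)=297, p(18)=385, p(19)=490, p(20)=627, p(21)=792, p(22)=1002, p(23)=1255, p(24)=1575, p(25)=1958, p(26)=2436, p(27)=3010, p(28)=3718, p(29)=4565, p(30)=5604, p(31)=6842, p(32)=8349, p(33)=10143, p(34)=12310, p(35)=14883, p(36)=17977, p(37)=21637, p(38)=26015, p(39)=31185, p(40)=37338, p(41)=44583, p(42)=53174, p(43)=63261, p(44)=75175, p(45)=89134, p(46)=105558, p(47)=124754, p(48)=147273, p(49)=173525, p(50)=204226, p(51)=239943, p(52)=281589, p(53)=329931, p(54)=386155, p(55)=451276, p(56)=526823, p(57)=614154, p(58)=715220, p(59)=831820, p(60)=966467, p(61)=1121505, p(62)=1300156, p(63)=1505499, p(64)=1741630, p(65)=2012558, p(66)=2323520, p(67)=2679689, p(68)=3087735, p(69)=3554345, p(70)=4087968, p(71)=4697205, p(72)=5392783, p(73)=6185689, p(74)=7089500, p(75)=8118264, p(76)=9289091, p(77)=10619863, p(78)=12132164, p(79)=13848650, p(80)=15796476, p(81)=18004327, p(82)=20506255, p(83)=23338469, p(84)=26543660, p(85)=30167357, p(86)=34262962, p(87)=38887673, p(88)=44108109, p(89)=49995925, p(90)=56634173, p(91)=64112359, p(92)=72533807, p(93)=82010177, p(94)=92669720, p(95)=104651419, p(96)=118114304, p(97)=133230930, p(98)=150198136, p(99)=169229875, p(100)=190569292, p(101)=214481126, p(102)=241265379, p(103)=271248950, p(104)=304801365, p(105)=342325709, p(106)=384276336, p(107)=431149389, p(108)=483502844, p(109)=541946240, p(110)=607163746, p(111)=679903203, p(112)=761002156, p(113)=851376628, p(114)=952050665, p(115)=1064144451, p(116)=1188908248, p(117)=1327710076, p(118)=1482074143, p(119)=1653668665, p(120)=1844349560, p(121)=2056148051, p(122)=2291320912, p(123)=2552338241, p(124)=2841940500, p(125)=3163127352, p(126)=3519222692, p(127)=3913864295, p(128)=4351078600, p(129)=4835271870, p(130)=5371315400, p(131)=5964539504, p(132)=6620830889, p(133)=7346629512, p(134)=8149040695, p(135)=9035836076, p(136)=10015581680, p(137)=11097645016, p(138)=12292341831, p(139)=13610949895, p(140)=15065878135, p(141)=16670689208, p(142)=18440293320, p(143)=20390982757, p(144)=22540654445, p(145)=24908858009, p(146)=27517052599, p(147)=30388671978, p(148)=33549419497, p(149)=37027355200, p(150)=40853235313, p(151)=45060624582, p(152)=49686288421, p(153)=54770336324, p(154)=60356673280, p(155)=66493182097, p(156)=73232243759, p(157)=80630964769, p(158)=88751778802, p(159)=97662728555, p(160)=107438159466, p(161)=118159068427, p(162)=129913904637, p(163)=142798995930, p(164)=156919475295, p(165)=172389800255, p(166)=189334822579.
Final step: p(167) = p(166) + p(165) - p(162) - p(160) + p(155) + p(152) - p(145) - p(141) + p(132) + p(127) - p(116) - p(110) + p(97) + p(90) - p(75) - p(67) + p(50) + p(41) - p(22) - p(12)
= 189334822579 + 172389800255 - 129913904637 - 107438159466 + 66493182097 + 49686288421 - 24908858009 - 16670689208 + 6620830889 + 3913864295 - 1188908248 - 607163746 + 133230930 + 56634173 - 8118264 - 2679689 + 204226 + 44583 - 1002 - 77
= 207890420102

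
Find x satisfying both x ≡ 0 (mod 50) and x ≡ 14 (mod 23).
750

Using Chinese Remainder Theorem:
M = 50 × 23 = 1150
M1 = 23, M2 = 50
y1 = 23^(-1) mod 50 = 37
y2 = 50^(-1) mod 23 = 6
x = (0×23×37 + 14×50×6) mod 1150 = 750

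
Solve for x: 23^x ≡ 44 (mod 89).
36

Baby-step giant-step with step n = ⌈√89⌉ = 10.
Baby steps 23^j mod 89 (j:value) for j=0..9: 0:1, 1:23, 2:84, 3:63, 4:25, 5:41, 6:53, 7:62, 8:2, 9:46.
Giant-step multiplier: 23^(-10) ≡ 23^(88-10) = 23^78 ≡ 80 (mod 89).
Giant steps γ_i = 44·80^i mod 89: γ_0=44, γ_1=49, γ_2=4, γ_3=53 (in table at j=6).
x = i·n + j = 3·10 + 6 = 36.
Check: 23^36 ≡ 44 (mod 89).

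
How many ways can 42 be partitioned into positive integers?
53174

p(n) counts ways to write n as a sum of positive integers (order ignored).
Euler's pentagonal recurrence: p(k) = p(k-1) + p(k-2) - p(k-5) - p(k-7) + p(k-12) + p(k-15) - ... (offsets j(3j∓1)/2, signs ++--, p(0)=1, p(<0)=0).
DP table for k = 0..41: p(0)=1, p(1)=1, p(2)=2, p(3)=3, p(4)=5, p(5)=7, p(6)=11, p(7)=15, p(8)=22, p(9)=30, p(10)=42, p(11)=56, p(12)=77, p(13)=101, p(14)=135, p(15)=176, p(16)=231, p(17)=297, p(18)=385, p(19)=490, p(20)=627, p(21)=792, p(22)=1002, p(23)=1255, p(24)=1575, p(25)=1958, p(26)=2436, p(27)=3010, p(28)=3718, p(29)=4565, p(30)=5604, p(31)=6842, p(32)=8349, p(33)=10143, p(34)=12310, p(35)=14883, p(36)=17977, p(37)=21637, p(38)=26015, p(39)=31185, p(40)=37338, p(41)=44583.
Final step: p(42) = p(41) + p(40) - p(37) - p(35) + p(30) + p(27) - p(20) - p(16) + p(7) + p(2)
= 44583 + 37338 - 21637 - 14883 + 5604 + 3010 - 627 - 231 + 15 + 2
= 53174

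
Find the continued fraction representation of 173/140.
[1; 4, 4, 8]

Euclidean algorithm steps:
173 = 1 × 140 + 33
140 = 4 × 33 + 8
33 = 4 × 8 + 1
8 = 8 × 1 + 0
Continued fraction: [1; 4, 4, 8]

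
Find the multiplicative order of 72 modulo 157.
156

157 is prime, so ord(72) divides φ(157) = 156.
Divisors of 156: 1, 2, 3, 4, 6, 12, 13, 26, 39, 52, 78, 156.
Repeated squaring: 72^1 ≡ 72, 72^2 ≡ 3, 72^4 ≡ 9, 72^8 ≡ 81, 72^16 ≡ 124, 72^32 ≡ 147, 72^64 ≡ 100, 72^128 ≡ 109 (mod 157).
Test 72^d mod 157 for each divisor d in increasing order:
72^1 ≡ 72
72^2 ≡ 3
72^3 = 72^2·72^1 ≡ 59
72^4 ≡ 9
72^6 = 72^4·72^2 ≡ 27
72^12 = 72^8·72^4 ≡ 101
72^13 = 72^8·72^4·72^1 ≡ 50
72^26 = 72^16·72^8·72^2 ≡ 145
72^39 = 72^32·72^4·72^2·72^1 ≡ 28
72^52 = 72^32·72^16·72^4 ≡ 144
72^78 = 72^64·72^8·72^4·72^2 ≡ 156
72^156 = 72^128·72^16·72^8·72^4 ≡ 1  ← first divisor giving 1
The order is 156.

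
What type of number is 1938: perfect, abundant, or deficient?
abundant

Proper divisors of 1938: sum = 1 + 2 + 3 + 6 + 17 + 19 + 34 + 38 + 51 + 57 + 102 + 114 + 323 + 646 + 969 = 2382
Since 2382 > 1938, 1938 is abundant.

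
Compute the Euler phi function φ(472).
232

472 = 2^3 × 59
φ(n) = n × ∏(1 - 1/p) for each prime p dividing n
φ(472) = 472 × (1 - 1/2) × (1 - 1/59) = 232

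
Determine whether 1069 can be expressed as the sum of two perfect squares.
13² + 30² (a=13, b=30)

Factorization: 1069 = 1069
By Fermat: n is sum of two squares iff every prime p ≡ 3 (mod 4) appears to even power.
All primes ≡ 3 (mod 4) appear to even power.
Search a = 0, 1, 2, … for 1069 - a² a perfect square: first hit at a = 13: 1069 - 169 = 900 = 30².
1069 = 13² + 30² = 169 + 900 ✓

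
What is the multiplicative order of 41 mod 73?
18

73 is prime, so ord(41) divides φ(73) = 72.
Divisors of 72: 1, 2, 3, 4, 6, 8, 9, 12, 18, 24, 36, 72.
Repeated squaring: 41^1 ≡ 41, 41^2 ≡ 2, 41^4 ≡ 4, 41^8 ≡ 16, 41^16 ≡ 37, 41^32 ≡ 55, 41^64 ≡ 32 (mod 73).
Test 41^d mod 73 for each divisor d in increasing order:
41^1 ≡ 41
41^2 ≡ 2
41^3 = 41^2·41^1 ≡ 9
41^4 ≡ 4
41^6 = 41^4·41^2 ≡ 8
41^8 ≡ 16
41^9 = 41^8·41^1 ≡ 72
41^12 = 41^8·41^4 ≡ 64
41^18 = 41^16·41^2 ≡ 1  ← first divisor giving 1
The order is 18.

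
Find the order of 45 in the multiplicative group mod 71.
7

71 is prime, so ord(45) divides φ(71) = 70.
Divisors of 70: 1, 2, 5, 7, 10, 14, 35, 70.
Repeated squaring: 45^1 ≡ 45, 45^2 ≡ 37, 45^4 ≡ 20, 45^8 ≡ 45, 45^16 ≡ 37, 45^32 ≡ 20, 45^64 ≡ 45 (mod 71).
Test 45^d mod 71 for each divisor d in increasing order:
45^1 ≡ 45
45^2 ≡ 37
45^5 = 45^4·45^1 ≡ 48
45^7 = 45^4·45^2·45^1 ≡ 1  ← first divisor giving 1
The order is 7.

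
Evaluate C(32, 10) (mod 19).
1

Using Lucas' theorem:
Write n=32 and k=10 in base 19:
n in base 19: [1, 13]
k in base 19: [0, 10]
C(32,10) mod 19 = ∏ C(n_i, k_i) mod 19
Digit binomials (mod 19): C(1,0) = 1; C(13,10) = 286 ≡ 1
Product: 1 × 1 = 1 ≡ 1 (mod 19)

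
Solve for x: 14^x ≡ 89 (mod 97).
54

Baby-step giant-step with step n = ⌈√97⌉ = 10.
Baby steps 14^j mod 97 (j:value) for j=0..9: 0:1, 1:14, 2:2, 3:28, 4:4, 5:56, 6:8, 7:15, 8:16, 9:30.
Giant-step multiplier: 14^(-10) ≡ 14^(96-10) = 14^86 ≡ 94 (mod 97).
Giant steps γ_i = 89·94^i mod 97: γ_0=89, γ_1=24, γ_2=25, γ_3=22, γ_4=31, γ_5=4 (in table at j=4).
x = i·n + j = 5·10 + 4 = 54.
Check: 14^54 ≡ 89 (mod 97).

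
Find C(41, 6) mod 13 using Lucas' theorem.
0

Using Lucas' theorem:
Write n=41 and k=6 in base 13:
n in base 13: [3, 2]
k in base 13: [0, 6]
C(41,6) mod 13 = ∏ C(n_i, k_i) mod 13
Digit binomials (mod 13): C(3,0) = 1; C(2,6) = 0 (k_i > n_i)
Product: 1 × 0 = 0 ≡ 0 (mod 13)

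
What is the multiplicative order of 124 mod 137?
136

137 is prime, so ord(124) divides φ(137) = 136.
Divisors of 136: 1, 2, 4, 8, 17, 34, 68, 136.
Repeated squaring: 124^1 ≡ 124, 124^2 ≡ 32, 124^4 ≡ 65, 124^8 ≡ 115, 124^16 ≡ 73, 124^32 ≡ 123, 124^64 ≡ 59, 124^128 ≡ 56 (mod 137).
Test 124^d mod 137 for each divisor d in increasing order:
124^1 ≡ 124
124^2 ≡ 32
124^4 ≡ 65
124^8 ≡ 115
124^17 = 124^16·124^1 ≡ 10
124^34 = 124^32·124^2 ≡ 100
124^68 = 124^64·124^4 ≡ 136
124^136 = 124^128·124^8 ≡ 1  ← first divisor giving 1
The order is 136.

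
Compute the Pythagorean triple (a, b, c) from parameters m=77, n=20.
(5529, 3080, 6329)

Euclid's formula: a = m² - n², b = 2mn, c = m² + n²
m = 77, n = 20
a = 77² - 20² = 5929 - 400 = 5529
b = 2 × 77 × 20 = 3080
c = 77² + 20² = 5929 + 400 = 6329
Verification: 5529² + 3080² = 30569841 + 9486400 = 40056241 = 6329² ✓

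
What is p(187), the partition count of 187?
1280011042268

p(n) counts ways to write n as a sum of positive integers (order ignored).
Euler's pentagonal recurrence: p(k) = p(k-1) + p(k-2) - p(k-5) - p(k-7) + p(k-12) + p(k-15) - ... (offsets j(3j∓1)/2, signs ++--, p(0)=1, p(<0)=0).
DP table for k = 0..186: p(0)=1, p(1)=1, p(2)=2, p(3)=3, p(4)=5, p(5)=7, p(6)=11, p(7)=15, p(8)=22, p(9)=30, p(10)=42, p(11)=56, p(12)=77, p(13)=101, p(14)=135, p(15)=176, p(16)=231, p(17)=297, p(18)=385, p(19)=490, p(20)=627, p(21)=792, p(22)=1002, p(23)=1255, p(24)=1575, p(25)=1958, p(26)=2436, p(27)=3010, p(28)=3718, p(29)=4565, p(30)=5604, p(31)=6842, p(32)=8349, p(33)=10143, p(34)=12310, p(35)=14883, p(36)=17977, p(37)=21637, p(38)=26015, p(39)=31185, p(40)=37338, p(41)=44583, p(42)=53174, p(43)=63261, p(44)=75175, p(45)=89134, p(46)=105558, p(47)=124754, p(48)=147273, p(49)=173525, p(50)=204226, p(51)=239943, p(52)=281589, p(53)=329931, p(54)=386155, p(55)=451276, p(56)=526823, p(57)=614154, p(58)=715220, p(59)=831820, p(60)=966467, p(61)=1121505, p(62)=1300156, p(63)=1505499, p(64)=1741630, p(65)=2012558, p(66)=2323520, p(67)=2679689, p(68)=3087735, p(69)=3554345, p(70)=4087968, p(71)=4697205, p(72)=5392783, p(73)=6185689, p(74)=7089500, p(75)=8118264, p(76)=9289091, p(77)=10619863, p(78)=12132164, p(79)=13848650, p(80)=15796476, p(81)=18004327, p(82)=20506255, p(83)=23338469, p(84)=26543660, p(85)=30167357, p(86)=34262962, p(87)=38887673, p(88)=44108109, p(89)=49995925, p(90)=56634173, p(91)=64112359, p(92)=72533807, p(93)=82010177, p(94)=92669720, p(95)=104651419, p(96)=118114304, p(97)=133230930, p(98)=150198136, p(99)=169229875, p(100)=190569292, p(101)=214481126, p(102)=241265379, p(103)=271248950, p(104)=304801365, p(105)=342325709, p(106)=384276336, p(107)=431149389, p(108)=483502844, p(109)=541946240, p(110)=607163746, p(111)=679903203, p(112)=761002156, p(113)=851376628, p(114)=952050665, p(115)=1064144451, p(116)=1188908248, p(117)=1327710076, p(118)=1482074143, p(119)=1653668665, p(120)=1844349560, p(121)=2056148051, p(122)=2291320912, p(123)=2552338241, p(124)=2841940500, p(125)=3163127352, p(126)=3519222692, p(127)=3913864295, p(128)=4351078600, p(129)=4835271870, p(130)=5371315400, p(131)=5964539504, p(132)=6620830889, p(133)=7346629512, p(134)=8149040695, p(135)=9035836076, p(136)=10015581680, p(137)=11097645016, p(138)=12292341831, p(139)=13610949895, p(140)=15065878135, p(141)=16670689208, p(142)=18440293320, p(143)=20390982757, p(144)=22540654445, p(145)=24908858009, p(146)=27517052599, p(147)=30388671978, p(148)=33549419497, p(149)=37027355200, p(150)=40853235313, p(151)=45060624582, p(152)=49686288421, p(153)=54770336324, p(154)=60356673280, p(155)=66493182097, p(156)=73232243759, p(157)=80630964769, p(158)=88751778802, p(159)=97662728555, p(160)=107438159466, p(161)=118159068427, p(162)=129913904637, p(163)=142798995930, p(164)=156919475295, p(165)=172389800255, p(166)=189334822579, p(167)=207890420102, p(168)=228204732751, p(169)=250438925115, p(170)=274768617130, p(171)=301384802048, p(172)=330495499613, p(173)=362326859895, p(174)=397125074750, p(175)=435157697830, p(176)=476715857290, p(177)=522115831195, p(178)=571701605655, p(179)=625846753120, p(180)=684957390936, p(181)=749474411781, p(182)=819876908323, p(183)=896684817527, p(184)=980462880430, p(185)=1071823774337, p(186)=1171432692373.
Final step: p(187) = p(186) + p(185) - p(182) - p(180) + p(175) + p(172) - p(165) - p(161) + p(152) + p(147) - p(136) - p(130) + p(117) + p(110) - p(95) - p(87) + p(70) + p(61) - p(42) - p(32) + p(11) + p(0)
= 1171432692373 + 1071823774337 - 819876908323 - 684957390936 + 435157697830 + 330495499613 - 172389800255 - 118159068427 + 49686288421 + 30388671978 - 10015581680 - 5371315400 + 1327710076 + 607163746 - 104651419 - 38887673 + 4087968 + 1121505 - 53174 - 8349 + 56 + 1
= 1280011042268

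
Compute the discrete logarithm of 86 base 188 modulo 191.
102

Baby-step giant-step with step n = ⌈√191⌉ = 14.
Baby steps 188^j mod 191 (j:value) for j=0..13: 0:1, 1:188, 2:9, 3:164, 4:81, 5:139, 6:156, 7:105, 8:67, 9:181, 10:30, 11:101, 12:79, 13:145.
Giant-step multiplier: 188^(-14) ≡ 188^(190-14) = 188^176 ≡ 18 (mod 191).
Giant steps γ_i = 86·18^i mod 191: γ_0=86, γ_1=20, γ_2=169, γ_3=177, γ_4=130, γ_5=48, γ_6=100, γ_7=81 (in table at j=4).
x = i·n + j = 7·14 + 4 = 102.
Check: 188^102 ≡ 86 (mod 191).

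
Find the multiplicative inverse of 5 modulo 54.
11

gcd(5, 54) = 1, so the inverse exists.
Extended Euclidean algorithm on (54, 5):
54 = 10 × 5 + 4  ⟹  4 = (1)·54 + (-10)·5
5 = 1 × 4 + 1  ⟹  1 = (-1)·54 + (11)·5
So (11)·5 ≡ 1 (mod 54), i.e. 5^(-1) ≡ 11 (mod 54).
Check: 5 × 11 = 55 ≡ 1 (mod 54)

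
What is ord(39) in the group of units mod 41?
20

41 is prime, so ord(39) divides φ(41) = 40.
Divisors of 40: 1, 2, 4, 5, 8, 10, 20, 40.
Repeated squaring: 39^1 ≡ 39, 39^2 ≡ 4, 39^4 ≡ 16, 39^8 ≡ 10, 39^16 ≡ 18, 39^32 ≡ 37 (mod 41).
Test 39^d mod 41 for each divisor d in increasing order:
39^1 ≡ 39
39^2 ≡ 4
39^4 ≡ 16
39^5 = 39^4·39^1 ≡ 9
39^8 ≡ 10
39^10 = 39^8·39^2 ≡ 40
39^20 = 39^16·39^4 ≡ 1  ← first divisor giving 1
The order is 20.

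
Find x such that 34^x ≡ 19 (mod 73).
22

Baby-step giant-step with step n = ⌈√73⌉ = 9.
Baby steps 34^j mod 73 (j:value) for j=0..8: 0:1, 1:34, 2:61, 3:30, 4:71, 5:5, 6:24, 7:13, 8:4.
Giant-step multiplier: 34^(-9) ≡ 34^(72-9) = 34^63 ≡ 51 (mod 73).
Giant steps γ_i = 19·51^i mod 73: γ_0=19, γ_1=20, γ_2=71 (in table at j=4).
x = i·n + j = 2·9 + 4 = 22.
Check: 34^22 ≡ 19 (mod 73).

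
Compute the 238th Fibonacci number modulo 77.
76

Matrix identity: Q^n = [[F_(n+1), F_n], [F_n, F_(n-1)]] with Q = [[1,1],[1,0]].
n = 238 = 11101110₂. Square-and-multiply, entries mod 77:
Q^1 = [[1,1],[1,0]]
Q^3 = (Q^1)²·Q = [[3,2],[2,1]]
Q^7 = (Q^3)²·Q = [[21,13],[13,8]]
Q^14 = (Q^7)² = [[71,69],[69,2]]
Q^29 = (Q^14)²·Q = [[55,23],[23,32]]
Q^59 = (Q^29)²·Q = [[11,12],[12,76]]
Q^119 = (Q^59)²·Q = [[0,34],[34,43]]
Q^238 = (Q^119)² = [[1,76],[76,2]]
F_238 mod 77 = Q^238[0][1] = 76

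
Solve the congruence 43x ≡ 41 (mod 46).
x ≡ 17 (mod 46)

gcd(43, 46) = 1, which divides 41, so solutions exist.
Find 43^(-1) mod 46 by the extended Euclidean algorithm:
46 = 1 × 43 + 3  ⟹  3 = (1)·46 + (-1)·43
43 = 14 × 3 + 1  ⟹  1 = (-14)·46 + (15)·43
So (15)·43 ≡ 1 (mod 46), i.e. 43^(-1) ≡ 15 (mod 46).
x ≡ 15 × 41 = 615 ≡ 17 (mod 46).
Check: 43 × 17 = 731 ≡ 41 (mod 46).
Unique solution: x ≡ 17 (mod 46)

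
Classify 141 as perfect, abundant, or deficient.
deficient

Proper divisors of 141: sum = 1 + 3 + 47 = 51
Since 51 < 141, 141 is deficient.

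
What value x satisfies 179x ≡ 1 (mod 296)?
43

gcd(179, 296) = 1, so the inverse exists.
Extended Euclidean algorithm on (296, 179):
296 = 1 × 179 + 117  ⟹  117 = (1)·296 + (-1)·179
179 = 1 × 117 + 62  ⟹  62 = (-1)·296 + (2)·179
117 = 1 × 62 + 55  ⟹  55 = (2)·296 + (-3)·179
62 = 1 × 55 + 7  ⟹  7 = (-3)·296 + (5)·179
55 = 7 × 7 + 6  ⟹  6 = (23)·296 + (-38)·179
7 = 1 × 6 + 1  ⟹  1 = (-26)·296 + (43)·179
So (43)·179 ≡ 1 (mod 296), i.e. 179^(-1) ≡ 43 (mod 296).
Check: 179 × 43 = 7697 ≡ 1 (mod 296)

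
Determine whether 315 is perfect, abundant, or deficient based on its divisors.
deficient

Proper divisors of 315: sum = 1 + 3 + 5 + 7 + 9 + 15 + 21 + 35 + 45 + 63 + 105 = 309
Since 309 < 315, 315 is deficient.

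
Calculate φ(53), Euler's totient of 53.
52

53 = 53
φ(n) = n × ∏(1 - 1/p) for each prime p dividing n
φ(53) = 53 × (1 - 1/53) = 52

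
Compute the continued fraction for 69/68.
[1; 68]

Euclidean algorithm steps:
69 = 1 × 68 + 1
68 = 68 × 1 + 0
Continued fraction: [1; 68]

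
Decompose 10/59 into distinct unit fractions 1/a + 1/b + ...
1/6 + 1/354

Greedy algorithm:
10/59: ceiling(59/10) = 6, use 1/6
1/354: ceiling(354/1) = 354, use 1/354
Result: 10/59 = 1/6 + 1/354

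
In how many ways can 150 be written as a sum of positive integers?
40853235313

p(n) counts ways to write n as a sum of positive integers (order ignored).
Euler's pentagonal recurrence: p(k) = p(k-1) + p(k-2) - p(k-5) - p(k-7) + p(k-12) + p(k-15) - ... (offsets j(3j∓1)/2, signs ++--, p(0)=1, p(<0)=0).
DP table for k = 0..149: p(0)=1, p(1)=1, p(2)=2, p(3)=3, p(4)=5, p(5)=7, p(6)=11, p(7)=15, p(8)=22, p(9)=30, p(10)=42, p(11)=56, p(12)=77, p(13)=101, p(14)=135, p(15)=176, p(16)=231, p(17)=297, p(18)=385, p(19)=490, p(20)=627, p(21)=792, p(22)=1002, p(23)=1255, p(24)=1575, p(25)=1958, p(26)=2436, p(27)=3010, p(28)=3718, p(29)=4565, p(30)=5604, p(31)=6842, p(32)=8349, p(33)=10143, p(34)=12310, p(35)=14883, p(36)=17977, p(37)=21637, p(38)=26015, p(39)=31185, p(40)=37338, p(41)=44583, p(42)=53174, p(43)=63261, p(44)=75175, p(45)=89134, p(46)=105558, p(47)=124754, p(48)=147273, p(49)=173525, p(50)=204226, p(51)=239943, p(52)=281589, p(53)=329931, p(54)=386155, p(55)=451276, p(56)=526823, p(57)=614154, p(58)=715220, p(59)=831820, p(60)=966467, p(61)=1121505, p(62)=1300156, p(63)=1505499, p(64)=1741630, p(65)=2012558, p(66)=2323520, p(67)=2679689, p(68)=3087735, p(69)=3554345, p(70)=4087968, p(71)=4697205, p(72)=5392783, p(73)=6185689, p(74)=7089500, p(75)=8118264, p(76)=9289091, p(77)=10619863, p(78)=12132164, p(79)=13848650, p(80)=15796476, p(81)=18004327, p(82)=20506255, p(83)=23338469, p(84)=26543660, p(85)=30167357, p(86)=34262962, p(87)=38887673, p(88)=44108109, p(89)=49995925, p(90)=56634173, p(91)=64112359, p(92)=72533807, p(93)=82010177, p(94)=92669720, p(95)=104651419, p(96)=118114304, p(97)=133230930, p(98)=150198136, p(99)=169229875, p(100)=190569292, p(101)=214481126, p(102)=241265379, p(103)=271248950, p(104)=304801365, p(105)=342325709, p(106)=384276336, p(107)=431149389, p(108)=483502844, p(109)=541946240, p(110)=607163746, p(111)=679903203, p(112)=761002156, p(113)=851376628, p(114)=952050665, p(115)=1064144451, p(116)=1188908248, p(117)=1327710076, p(118)=1482074143, p(119)=1653668665, p(120)=1844349560, p(121)=2056148051, p(122)=2291320912, p(123)=2552338241, p(124)=2841940500, p(125)=3163127352, p(126)=3519222692, p(127)=3913864295, p(128)=4351078600, p(129)=4835271870, p(130)=5371315400, p(131)=5964539504, p(132)=6620830889, p(133)=7346629512, p(134)=8149040695, p(135)=9035836076, p(136)=10015581680, p(137)=11097645016, p(138)=12292341831, p(139)=13610949895, p(140)=15065878135, p(141)=16670689208, p(142)=18440293320, p(143)=20390982757, p(144)=22540654445, p(145)=24908858009, p(146)=27517052599, p(147)=30388671978, p(148)=33549419497, p(149)=37027355200.
Final step: p(150) = p(149) + p(148) - p(145) - p(143) + p(138) + p(135) - p(128) - p(124) + p(115) + p(110) - p(99) - p(93) + p(80) + p(73) - p(58) - p(50) + p(33) + p(24) - p(5)
= 37027355200 + 33549419497 - 24908858009 - 20390982757 + 12292341831 + 9035836076 - 4351078600 - 2841940500 + 1064144451 + 607163746 - 169229875 - 82010177 + 15796476 + 6185689 - 715220 - 204226 + 10143 + 1575 - 7
= 40853235313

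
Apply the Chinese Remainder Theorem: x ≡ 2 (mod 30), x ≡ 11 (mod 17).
62

Using Chinese Remainder Theorem:
M = 30 × 17 = 510
M1 = 17, M2 = 30
y1 = 17^(-1) mod 30 = 23
y2 = 30^(-1) mod 17 = 4
x = (2×17×23 + 11×30×4) mod 510 = 62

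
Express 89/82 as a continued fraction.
[1; 11, 1, 2, 2]

Euclidean algorithm steps:
89 = 1 × 82 + 7
82 = 11 × 7 + 5
7 = 1 × 5 + 2
5 = 2 × 2 + 1
2 = 2 × 1 + 0
Continued fraction: [1; 11, 1, 2, 2]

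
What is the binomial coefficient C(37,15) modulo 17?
0

Using Lucas' theorem:
Write n=37 and k=15 in base 17:
n in base 17: [2, 3]
k in base 17: [0, 15]
C(37,15) mod 17 = ∏ C(n_i, k_i) mod 17
Digit binomials (mod 17): C(2,0) = 1; C(3,15) = 0 (k_i > n_i)
Product: 1 × 0 = 0 ≡ 0 (mod 17)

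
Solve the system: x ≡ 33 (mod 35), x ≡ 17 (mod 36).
593

Using Chinese Remainder Theorem:
M = 35 × 36 = 1260
M1 = 36, M2 = 35
y1 = 36^(-1) mod 35 = 1
y2 = 35^(-1) mod 36 = 35
x = (33×36×1 + 17×35×35) mod 1260 = 593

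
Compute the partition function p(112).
761002156

p(n) counts ways to write n as a sum of positive integers (order ignored).
Euler's pentagonal recurrence: p(k) = p(k-1) + p(k-2) - p(k-5) - p(k-7) + p(k-12) + p(k-15) - ... (offsets j(3j∓1)/2, signs ++--, p(0)=1, p(<0)=0).
DP table for k = 0..111: p(0)=1, p(1)=1, p(2)=2, p(3)=3, p(4)=5, p(5)=7, p(6)=11, p(7)=15, p(8)=22, p(9)=30, p(10)=42, p(11)=56, p(12)=77, p(13)=101, p(14)=135, p(15)=176, p(16)=231, p(17)=297, p(18)=385, p(19)=490, p(20)=627, p(21)=792, p(22)=1002, p(23)=1255, p(24)=1575, p(25)=1958, p(26)=2436, p(27)=3010, p(28)=3718, p(29)=4565, p(30)=5604, p(31)=6842, p(32)=8349, p(33)=10143, p(34)=12310, p(35)=14883, p(36)=17977, p(37)=21637, p(38)=26015, p(39)=31185, p(40)=37338, p(41)=44583, p(42)=53174, p(43)=63261, p(44)=75175, p(45)=89134, p(46)=105558, p(47)=124754, p(48)=147273, p(49)=173525, p(50)=204226, p(51)=239943, p(52)=281589, p(53)=329931, p(54)=386155, p(55)=451276, p(56)=526823, p(57)=614154, p(58)=715220, p(59)=831820, p(60)=966467, p(61)=1121505, p(62)=1300156, p(63)=1505499, p(64)=1741630, p(65)=2012558, p(66)=2323520, p(67)=2679689, p(68)=3087735, p(69)=3554345, p(70)=4087968, p(71)=4697205, p(72)=5392783, p(73)=6185689, p(74)=7089500, p(75)=8118264, p(76)=9289091, p(77)=10619863, p(78)=12132164, p(79)=13848650, p(80)=15796476, p(81)=18004327, p(82)=20506255, p(83)=23338469, p(84)=26543660, p(85)=30167357, p(86)=34262962, p(87)=38887673, p(88)=44108109, p(89)=49995925, p(90)=56634173, p(91)=64112359, p(92)=72533807, p(93)=82010177, p(94)=92669720, p(95)=104651419, p(96)=118114304, p(97)=133230930, p(98)=150198136, p(99)=169229875, p(100)=190569292, p(101)=214481126, p(102)=241265379, p(103)=271248950, p(104)=304801365, p(105)=342325709, p(106)=384276336, p(107)=431149389, p(108)=483502844, p(109)=541946240, p(110)=607163746, p(111)=679903203.
Final step: p(112) = p(111) + p(110) - p(107) - p(105) + p(100) + p(97) - p(90) - p(86) + p(77) + p(72) - p(61) - p(55) + p(42) + p(35) - p(20) - p(12)
= 679903203 + 607163746 - 431149389 - 342325709 + 190569292 + 133230930 - 56634173 - 34262962 + 10619863 + 5392783 - 1121505 - 451276 + 53174 + 14883 - 627 - 77
= 761002156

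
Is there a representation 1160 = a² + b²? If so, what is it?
2² + 34² (a=2, b=34)

Factorization: 1160 = 2^3 × 5 × 29
By Fermat: n is sum of two squares iff every prime p ≡ 3 (mod 4) appears to even power.
All primes ≡ 3 (mod 4) appear to even power.
Search a = 0, 1, 2, … for 1160 - a² a perfect square: first hit at a = 2: 1160 - 4 = 1156 = 34².
1160 = 2² + 34² = 4 + 1156 ✓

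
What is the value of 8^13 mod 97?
18

Repeated squaring. Binary of 13 = 1101.
8^1 ≡ 8 (mod 97); 8^2 ≡ 64 (mod 97); 8^4 ≡ 22 (mod 97); 8^8 ≡ 96 (mod 97)
8^13 = 8^1 × 8^4 × 8^8 ≡ 18 (mod 97)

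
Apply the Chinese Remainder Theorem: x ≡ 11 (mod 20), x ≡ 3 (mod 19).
231

Using Chinese Remainder Theorem:
M = 20 × 19 = 380
M1 = 19, M2 = 20
y1 = 19^(-1) mod 20 = 19
y2 = 20^(-1) mod 19 = 1
x = (11×19×19 + 3×20×1) mod 380 = 231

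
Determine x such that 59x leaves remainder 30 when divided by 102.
x ≡ 42 (mod 102)

gcd(59, 102) = 1, which divides 30, so solutions exist.
Find 59^(-1) mod 102 by the extended Euclidean algorithm:
102 = 1 × 59 + 43  ⟹  43 = (1)·102 + (-1)·59
59 = 1 × 43 + 16  ⟹  16 = (-1)·102 + (2)·59
43 = 2 × 16 + 11  ⟹  11 = (3)·102 + (-5)·59
16 = 1 × 11 + 5  ⟹  5 = (-4)·102 + (7)·59
11 = 2 × 5 + 1  ⟹  1 = (11)·102 + (-19)·59
So (-19)·59 ≡ 1 (mod 102), i.e. 59^(-1) ≡ -19 ≡ 83 (mod 102).
x ≡ 83 × 30 = 2490 ≡ 42 (mod 102).
Check: 59 × 42 = 2478 ≡ 30 (mod 102).
Unique solution: x ≡ 42 (mod 102)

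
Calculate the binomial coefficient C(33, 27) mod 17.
1

Using Lucas' theorem:
Write n=33 and k=27 in base 17:
n in base 17: [1, 16]
k in base 17: [1, 10]
C(33,27) mod 17 = ∏ C(n_i, k_i) mod 17
Digit binomials (mod 17): C(1,1) = 1; C(16,10) = 8008 ≡ 1
Product: 1 × 1 = 1 ≡ 1 (mod 17)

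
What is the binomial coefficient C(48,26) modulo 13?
3

Using Lucas' theorem:
Write n=48 and k=26 in base 13:
n in base 13: [3, 9]
k in base 13: [2, 0]
C(48,26) mod 13 = ∏ C(n_i, k_i) mod 13
Digit binomials (mod 13): C(3,2) = 3; C(9,0) = 1
Product: 3 × 1 = 3 ≡ 3 (mod 13)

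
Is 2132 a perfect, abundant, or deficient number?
deficient

Proper divisors of 2132: sum = 1 + 2 + 4 + 13 + 26 + 41 + 52 + 82 + 164 + 533 + 1066 = 1984
Since 1984 < 2132, 2132 is deficient.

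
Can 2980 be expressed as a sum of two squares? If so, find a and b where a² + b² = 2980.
8² + 54² (a=8, b=54)

Factorization: 2980 = 2^2 × 5 × 149
By Fermat: n is sum of two squares iff every prime p ≡ 3 (mod 4) appears to even power.
All primes ≡ 3 (mod 4) appear to even power.
Search a = 0, 1, 2, … for 2980 - a² a perfect square: first hit at a = 8: 2980 - 64 = 2916 = 54².
2980 = 8² + 54² = 64 + 2916 ✓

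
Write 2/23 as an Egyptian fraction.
1/12 + 1/276

Greedy algorithm:
2/23: ceiling(23/2) = 12, use 1/12
1/276: ceiling(276/1) = 276, use 1/276
Result: 2/23 = 1/12 + 1/276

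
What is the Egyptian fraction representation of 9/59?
1/7 + 1/104 + 1/14318 + 1/307493368

Greedy algorithm:
9/59: ceiling(59/9) = 7, use 1/7
4/413: ceiling(413/4) = 104, use 1/104
3/42952: ceiling(42952/3) = 14318, use 1/14318
1/307493368: ceiling(307493368/1) = 307493368, use 1/307493368
Result: 9/59 = 1/7 + 1/104 + 1/14318 + 1/307493368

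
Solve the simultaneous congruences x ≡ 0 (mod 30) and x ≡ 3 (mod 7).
150

Using Chinese Remainder Theorem:
M = 30 × 7 = 210
M1 = 7, M2 = 30
y1 = 7^(-1) mod 30 = 13
y2 = 30^(-1) mod 7 = 4
x = (0×7×13 + 3×30×4) mod 210 = 150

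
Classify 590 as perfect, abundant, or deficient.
deficient

Proper divisors of 590: sum = 1 + 2 + 5 + 10 + 59 + 118 + 295 = 490
Since 490 < 590, 590 is deficient.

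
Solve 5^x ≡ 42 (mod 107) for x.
34

Baby-step giant-step with step n = ⌈√107⌉ = 11.
Baby steps 5^j mod 107 (j:value) for j=0..10: 0:1, 1:5, 2:25, 3:18, 4:90, 5:22, 6:3, 7:15, 8:75, 9:54, 10:56.
Giant-step multiplier: 5^(-11) ≡ 5^(106-11) = 5^95 ≡ 60 (mod 107).
Giant steps γ_i = 42·60^i mod 107: γ_0=42, γ_1=59, γ_2=9, γ_3=5 (in table at j=1).
x = i·n + j = 3·11 + 1 = 34.
Check: 5^34 ≡ 42 (mod 107).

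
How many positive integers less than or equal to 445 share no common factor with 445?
352

445 = 5 × 89
φ(n) = n × ∏(1 - 1/p) for each prime p dividing n
φ(445) = 445 × (1 - 1/5) × (1 - 1/89) = 352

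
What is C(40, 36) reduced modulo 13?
0

Using Lucas' theorem:
Write n=40 and k=36 in base 13:
n in base 13: [3, 1]
k in base 13: [2, 10]
C(40,36) mod 13 = ∏ C(n_i, k_i) mod 13
Digit binomials (mod 13): C(3,2) = 3; C(1,10) = 0 (k_i > n_i)
Product: 3 × 0 = 0 ≡ 0 (mod 13)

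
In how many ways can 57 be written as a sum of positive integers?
614154

p(n) counts ways to write n as a sum of positive integers (order ignored).
Euler's pentagonal recurrence: p(k) = p(k-1) + p(k-2) - p(k-5) - p(k-7) + p(k-12) + p(k-15) - ... (offsets j(3j∓1)/2, signs ++--, p(0)=1, p(<0)=0).
DP table for k = 0..56: p(0)=1, p(1)=1, p(2)=2, p(3)=3, p(4)=5, p(5)=7, p(6)=11, p(7)=15, p(8)=22, p(9)=30, p(10)=42, p(11)=56, p(12)=77, p(13)=101, p(14)=135, p(15)=176, p(16)=231, p(17)=297, p(18)=385, p(19)=490, p(20)=627, p(21)=792, p(22)=1002, p(23)=1255, p(24)=1575, p(25)=1958, p(26)=2436, p(27)=3010, p(28)=3718, p(29)=4565, p(30)=5604, p(31)=6842, p(32)=8349, p(33)=10143, p(34)=12310, p(35)=14883, p(36)=17977, p(37)=21637, p(38)=26015, p(39)=31185, p(40)=37338, p(41)=44583, p(42)=53174, p(43)=63261, p(44)=75175, p(45)=89134, p(46)=105558, p(47)=124754, p(48)=147273, p(49)=173525, p(50)=204226, p(51)=239943, p(52)=281589, p(53)=329931, p(54)=386155, p(55)=451276, p(56)=526823.
Final step: p(57) = p(56) + p(55) - p(52) - p(50) + p(45) + p(42) - p(35) - p(31) + p(22) + p(17) - p(6) - p(0)
= 526823 + 451276 - 281589 - 204226 + 89134 + 53174 - 14883 - 6842 + 1002 + 297 - 11 - 1
= 614154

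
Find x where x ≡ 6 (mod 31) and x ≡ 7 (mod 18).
223

Using Chinese Remainder Theorem:
M = 31 × 18 = 558
M1 = 18, M2 = 31
y1 = 18^(-1) mod 31 = 19
y2 = 31^(-1) mod 18 = 7
x = (6×18×19 + 7×31×7) mod 558 = 223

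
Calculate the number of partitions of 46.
105558

p(n) counts ways to write n as a sum of positive integers (order ignored).
Euler's pentagonal recurrence: p(k) = p(k-1) + p(k-2) - p(k-5) - p(k-7) + p(k-12) + p(k-15) - ... (offsets j(3j∓1)/2, signs ++--, p(0)=1, p(<0)=0).
DP table for k = 0..45: p(0)=1, p(1)=1, p(2)=2, p(3)=3, p(4)=5, p(5)=7, p(6)=11, p(7)=15, p(8)=22, p(9)=30, p(10)=42, p(11)=56, p(12)=77, p(13)=101, p(14)=135, p(15)=176, p(16)=231, p(17)=297, p(18)=385, p(19)=490, p(20)=627, p(21)=792, p(22)=1002, p(23)=1255, p(24)=1575, p(25)=1958, p(26)=2436, p(27)=3010, p(28)=3718, p(29)=4565, p(30)=5604, p(31)=6842, p(32)=8349, p(33)=10143, p(34)=12310, p(35)=14883, p(36)=17977, p(37)=21637, p(38)=26015, p(39)=31185, p(40)=37338, p(41)=44583, p(42)=53174, p(43)=63261, p(44)=75175, p(45)=89134.
Final step: p(46) = p(45) + p(44) - p(41) - p(39) + p(34) + p(31) - p(24) - p(20) + p(11) + p(6)
= 89134 + 75175 - 44583 - 31185 + 12310 + 6842 - 1575 - 627 + 56 + 11
= 105558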